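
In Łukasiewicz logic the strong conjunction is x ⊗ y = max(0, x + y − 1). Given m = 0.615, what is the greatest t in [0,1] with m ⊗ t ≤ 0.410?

0.795

The residuum of the Łukasiewicz t-norm gives the supremum: min(1, 1 − 0.615 + 0.410).
1 − 0.615 + 0.410 = 0.795, so t = min(1, 0.795) = 0.795.
Check: 0.615 ⊗ 0.795 = max(0, 0.410) = 0.410 ≤ 0.410.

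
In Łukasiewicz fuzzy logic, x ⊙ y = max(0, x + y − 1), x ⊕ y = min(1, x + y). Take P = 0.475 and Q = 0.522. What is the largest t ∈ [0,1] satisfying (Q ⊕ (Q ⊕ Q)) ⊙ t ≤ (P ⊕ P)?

Q ⊕ Q = min(1, 0.522 + 0.522) = min(1, 1.044) = 1.000
Q ⊕ (Q ⊕ Q) = min(1, 0.522 + 1.000) = min(1, 1.522) = 1.000
So the left factor is Q ⊕ (Q ⊕ Q) = 1.000.
P ⊕ P = min(1, 0.475 + 0.475) = min(1, 0.950) = 0.950
So the right-hand bound is P ⊕ P = 0.950.
The residuum of the Łukasiewicz t-norm gives the supremum: min(1, 1 − 1.000 + 0.950).
1 − 1.000 + 0.950 = 0.950, so t = min(1, 0.950) = 0.950.
Check: 1.000 ⊙ 0.950 = max(0, 0.950) = 0.950 ≤ 0.950.

0.950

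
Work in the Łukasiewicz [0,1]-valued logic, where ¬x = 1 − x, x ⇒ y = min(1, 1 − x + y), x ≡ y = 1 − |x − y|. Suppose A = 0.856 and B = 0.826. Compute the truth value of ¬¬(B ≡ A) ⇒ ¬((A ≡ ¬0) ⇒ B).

B ≡ A = 1 − |0.826 − 0.856| = 1 − 0.030 = 0.970
¬(B ≡ A) = 1 − 0.970 = 0.030
¬¬(B ≡ A) = 1 − 0.030 = 0.970
¬0 = 1 − 0.000 = 1.000
A ≡ ¬0 = 1 − |0.856 − 1.000| = 1 − 0.144 = 0.856
(A ≡ ¬0) ⇒ B = min(1, 1 − 0.856 + 0.826) = min(1, 0.970) = 0.970
¬((A ≡ ¬0) ⇒ B) = 1 − 0.970 = 0.030
¬¬(B ≡ A) ⇒ ¬((A ≡ ¬0) ⇒ B) = min(1, 1 − 0.970 + 0.030) = min(1, 0.060) = 0.060

0.060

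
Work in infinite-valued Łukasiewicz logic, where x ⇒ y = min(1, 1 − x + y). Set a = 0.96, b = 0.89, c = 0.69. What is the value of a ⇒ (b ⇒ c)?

b ⇒ c = min(1, 1 − 0.89 + 0.69) = min(1, 0.80) = 0.80
a ⇒ (b ⇒ c) = min(1, 1 − 0.96 + 0.80) = min(1, 0.84) = 0.84

0.84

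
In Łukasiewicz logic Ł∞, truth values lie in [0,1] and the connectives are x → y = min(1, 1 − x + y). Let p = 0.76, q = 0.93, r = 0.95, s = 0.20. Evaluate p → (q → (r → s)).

r → s = min(1, 1 − 0.95 + 0.20) = min(1, 0.25) = 0.25
q → (r → s) = min(1, 1 − 0.93 + 0.25) = min(1, 0.32) = 0.32
p → (q → (r → s)) = min(1, 1 − 0.76 + 0.32) = min(1, 0.56) = 0.56

0.56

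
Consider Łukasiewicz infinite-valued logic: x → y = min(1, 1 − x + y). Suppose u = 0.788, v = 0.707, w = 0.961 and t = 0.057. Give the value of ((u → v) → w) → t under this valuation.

0.057

u → v = min(1, 1 − 0.788 + 0.707) = min(1, 0.919) = 0.919
(u → v) → w = min(1, 1 − 0.919 + 0.961) = min(1, 1.042) = 1.000
((u → v) → w) → t = min(1, 1 − 1.000 + 0.057) = min(1, 0.057) = 0.057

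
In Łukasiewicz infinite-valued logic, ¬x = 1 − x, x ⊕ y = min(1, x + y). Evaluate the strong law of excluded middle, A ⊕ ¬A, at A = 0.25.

¬A = 1 − 0.25 = 0.75
A ⊕ ¬A = min(1, 0.25 + 0.75) = min(1, 1.00) = 1.00
(As expected: always 1 in Ł∞ since a ⊕ (1−a) = 1.)

1.00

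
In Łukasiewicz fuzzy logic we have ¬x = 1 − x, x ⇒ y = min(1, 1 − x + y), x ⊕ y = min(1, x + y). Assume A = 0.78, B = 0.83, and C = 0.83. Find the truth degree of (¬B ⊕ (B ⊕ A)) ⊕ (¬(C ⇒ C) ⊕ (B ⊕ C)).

¬B = 1 − 0.83 = 0.17
B ⊕ A = min(1, 0.83 + 0.78) = min(1, 1.61) = 1.00
¬B ⊕ (B ⊕ A) = min(1, 0.17 + 1.00) = min(1, 1.17) = 1.00
C ⇒ C = min(1, 1 − 0.83 + 0.83) = min(1, 1.00) = 1.00
¬(C ⇒ C) = 1 − 1.00 = 0.00
B ⊕ C = min(1, 0.83 + 0.83) = min(1, 1.66) = 1.00
¬(C ⇒ C) ⊕ (B ⊕ C) = min(1, 0.00 + 1.00) = min(1, 1.00) = 1.00
(¬B ⊕ (B ⊕ A)) ⊕ (¬(C ⇒ C) ⊕ (B ⊕ C)) = min(1, 1.00 + 1.00) = min(1, 2.00) = 1.00

1.00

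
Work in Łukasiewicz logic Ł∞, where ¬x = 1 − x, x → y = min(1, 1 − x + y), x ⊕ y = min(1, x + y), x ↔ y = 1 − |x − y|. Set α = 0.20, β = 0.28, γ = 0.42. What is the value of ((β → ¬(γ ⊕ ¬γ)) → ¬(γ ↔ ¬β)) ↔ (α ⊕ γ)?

0.96

¬γ = 1 − 0.42 = 0.58
γ ⊕ ¬γ = min(1, 0.42 + 0.58) = min(1, 1.00) = 1.00
¬(γ ⊕ ¬γ) = 1 − 1.00 = 0.00
β → ¬(γ ⊕ ¬γ) = min(1, 1 − 0.28 + 0.00) = min(1, 0.72) = 0.72
¬β = 1 − 0.28 = 0.72
γ ↔ ¬β = 1 − |0.42 − 0.72| = 1 − 0.30 = 0.70
¬(γ ↔ ¬β) = 1 − 0.70 = 0.30
(β → ¬(γ ⊕ ¬γ)) → ¬(γ ↔ ¬β) = min(1, 1 − 0.72 + 0.30) = min(1, 0.58) = 0.58
α ⊕ γ = min(1, 0.20 + 0.42) = min(1, 0.62) = 0.62
((β → ¬(γ ⊕ ¬γ)) → ¬(γ ↔ ¬β)) ↔ (α ⊕ γ) = 1 − |0.58 − 0.62| = 1 − 0.04 = 0.96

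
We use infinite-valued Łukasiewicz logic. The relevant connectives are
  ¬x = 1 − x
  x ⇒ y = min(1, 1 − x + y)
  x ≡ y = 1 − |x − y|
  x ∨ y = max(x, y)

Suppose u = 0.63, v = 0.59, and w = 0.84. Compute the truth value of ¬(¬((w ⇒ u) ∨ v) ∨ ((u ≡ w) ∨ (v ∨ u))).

w ⇒ u = min(1, 1 − 0.84 + 0.63) = min(1, 0.79) = 0.79
(w ⇒ u) ∨ v = max(0.79, 0.59) = 0.79
¬((w ⇒ u) ∨ v) = 1 − 0.79 = 0.21
u ≡ w = 1 − |0.63 − 0.84| = 1 − 0.21 = 0.79
v ∨ u = max(0.59, 0.63) = 0.63
(u ≡ w) ∨ (v ∨ u) = max(0.79, 0.63) = 0.79
¬((w ⇒ u) ∨ v) ∨ ((u ≡ w) ∨ (v ∨ u)) = max(0.21, 0.79) = 0.79
¬(¬((w ⇒ u) ∨ v) ∨ ((u ≡ w) ∨ (v ∨ u))) = 1 − 0.79 = 0.21

0.21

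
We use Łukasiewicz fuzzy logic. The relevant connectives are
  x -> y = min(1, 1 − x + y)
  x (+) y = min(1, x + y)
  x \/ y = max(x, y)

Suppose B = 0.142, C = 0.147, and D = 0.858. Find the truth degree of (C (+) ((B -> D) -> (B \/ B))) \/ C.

0.289

B -> D = min(1, 1 − 0.142 + 0.858) = min(1, 1.716) = 1.000
B \/ B = max(0.142, 0.142) = 0.142
(B -> D) -> (B \/ B) = min(1, 1 − 1.000 + 0.142) = min(1, 0.142) = 0.142
C (+) ((B -> D) -> (B \/ B)) = min(1, 0.147 + 0.142) = min(1, 0.289) = 0.289
(C (+) ((B -> D) -> (B \/ B))) \/ C = max(0.289, 0.147) = 0.289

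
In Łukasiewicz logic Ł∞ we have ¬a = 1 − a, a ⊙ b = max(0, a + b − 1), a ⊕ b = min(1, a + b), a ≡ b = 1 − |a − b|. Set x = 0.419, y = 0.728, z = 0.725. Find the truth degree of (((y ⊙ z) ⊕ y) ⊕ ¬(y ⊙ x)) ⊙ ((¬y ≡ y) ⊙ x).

y ⊙ z = max(0, 0.728 + 0.725 − 1) = max(0, 0.453) = 0.453
(y ⊙ z) ⊕ y = min(1, 0.453 + 0.728) = min(1, 1.181) = 1.000
y ⊙ x = max(0, 0.728 + 0.419 − 1) = max(0, 0.147) = 0.147
¬(y ⊙ x) = 1 − 0.147 = 0.853
((y ⊙ z) ⊕ y) ⊕ ¬(y ⊙ x) = min(1, 1.000 + 0.853) = min(1, 1.853) = 1.000
¬y = 1 − 0.728 = 0.272
¬y ≡ y = 1 − |0.272 − 0.728| = 1 − 0.456 = 0.544
(¬y ≡ y) ⊙ x = max(0, 0.544 + 0.419 − 1) = max(0, -0.037) = 0.000
(((y ⊙ z) ⊕ y) ⊕ ¬(y ⊙ x)) ⊙ ((¬y ≡ y) ⊙ x) = max(0, 1.000 + 0.000 − 1) = max(0, 0.000) = 0.000

0.000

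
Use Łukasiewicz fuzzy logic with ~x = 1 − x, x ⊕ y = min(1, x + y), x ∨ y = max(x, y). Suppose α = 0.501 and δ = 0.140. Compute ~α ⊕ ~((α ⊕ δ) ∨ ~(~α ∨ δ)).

0.858

~α = 1 − 0.501 = 0.499
α ⊕ δ = min(1, 0.501 + 0.140) = min(1, 0.641) = 0.641
~α ∨ δ = max(0.499, 0.140) = 0.499
~(~α ∨ δ) = 1 − 0.499 = 0.501
(α ⊕ δ) ∨ ~(~α ∨ δ) = max(0.641, 0.501) = 0.641
~((α ⊕ δ) ∨ ~(~α ∨ δ)) = 1 − 0.641 = 0.359
~α ⊕ ~((α ⊕ δ) ∨ ~(~α ∨ δ)) = min(1, 0.499 + 0.359) = min(1, 0.858) = 0.858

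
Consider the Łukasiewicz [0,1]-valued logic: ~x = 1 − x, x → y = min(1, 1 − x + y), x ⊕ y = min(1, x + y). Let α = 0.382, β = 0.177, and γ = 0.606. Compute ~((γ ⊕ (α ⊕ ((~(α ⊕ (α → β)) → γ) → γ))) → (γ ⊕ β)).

α → β = min(1, 1 − 0.382 + 0.177) = min(1, 0.795) = 0.795
α ⊕ (α → β) = min(1, 0.382 + 0.795) = min(1, 1.177) = 1.000
~(α ⊕ (α → β)) = 1 − 1.000 = 0.000
~(α ⊕ (α → β)) → γ = min(1, 1 − 0.000 + 0.606) = min(1, 1.606) = 1.000
(~(α ⊕ (α → β)) → γ) → γ = min(1, 1 − 1.000 + 0.606) = min(1, 0.606) = 0.606
α ⊕ ((~(α ⊕ (α → β)) → γ) → γ) = min(1, 0.382 + 0.606) = min(1, 0.988) = 0.988
γ ⊕ (α ⊕ ((~(α ⊕ (α → β)) → γ) → γ)) = min(1, 0.606 + 0.988) = min(1, 1.594) = 1.000
γ ⊕ β = min(1, 0.606 + 0.177) = min(1, 0.783) = 0.783
(γ ⊕ (α ⊕ ((~(α ⊕ (α → β)) → γ) → γ))) → (γ ⊕ β) = min(1, 1 − 1.000 + 0.783) = min(1, 0.783) = 0.783
~((γ ⊕ (α ⊕ ((~(α ⊕ (α → β)) → γ) → γ))) → (γ ⊕ β)) = 1 − 0.783 = 0.217

0.217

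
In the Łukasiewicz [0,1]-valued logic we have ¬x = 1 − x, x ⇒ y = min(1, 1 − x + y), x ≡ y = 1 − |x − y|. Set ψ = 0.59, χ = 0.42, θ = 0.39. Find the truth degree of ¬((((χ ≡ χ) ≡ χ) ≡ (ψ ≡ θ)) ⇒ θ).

χ ≡ χ = 1 − |0.42 − 0.42| = 1 − 0.00 = 1.00
(χ ≡ χ) ≡ χ = 1 − |1.00 − 0.42| = 1 − 0.58 = 0.42
ψ ≡ θ = 1 − |0.59 − 0.39| = 1 − 0.20 = 0.80
((χ ≡ χ) ≡ χ) ≡ (ψ ≡ θ) = 1 − |0.42 − 0.80| = 1 − 0.38 = 0.62
(((χ ≡ χ) ≡ χ) ≡ (ψ ≡ θ)) ⇒ θ = min(1, 1 − 0.62 + 0.39) = min(1, 0.77) = 0.77
¬((((χ ≡ χ) ≡ χ) ≡ (ψ ≡ θ)) ⇒ θ) = 1 − 0.77 = 0.23

0.23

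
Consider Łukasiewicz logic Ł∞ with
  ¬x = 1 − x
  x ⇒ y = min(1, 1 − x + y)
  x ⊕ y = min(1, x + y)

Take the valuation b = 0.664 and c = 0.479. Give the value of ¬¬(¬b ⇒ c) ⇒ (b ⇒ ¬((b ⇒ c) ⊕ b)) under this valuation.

0.336

¬b = 1 − 0.664 = 0.336
¬b ⇒ c = min(1, 1 − 0.336 + 0.479) = min(1, 1.143) = 1.000
¬(¬b ⇒ c) = 1 − 1.000 = 0.000
¬¬(¬b ⇒ c) = 1 − 0.000 = 1.000
b ⇒ c = min(1, 1 − 0.664 + 0.479) = min(1, 0.815) = 0.815
(b ⇒ c) ⊕ b = min(1, 0.815 + 0.664) = min(1, 1.479) = 1.000
¬((b ⇒ c) ⊕ b) = 1 − 1.000 = 0.000
b ⇒ ¬((b ⇒ c) ⊕ b) = min(1, 1 − 0.664 + 0.000) = min(1, 0.336) = 0.336
¬¬(¬b ⇒ c) ⇒ (b ⇒ ¬((b ⇒ c) ⊕ b)) = min(1, 1 − 1.000 + 0.336) = min(1, 0.336) = 0.336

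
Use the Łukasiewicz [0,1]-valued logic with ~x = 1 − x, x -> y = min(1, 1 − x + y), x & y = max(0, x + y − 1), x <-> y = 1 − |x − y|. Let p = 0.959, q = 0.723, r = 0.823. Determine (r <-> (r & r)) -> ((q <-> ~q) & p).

r & r = max(0, 0.823 + 0.823 − 1) = max(0, 0.646) = 0.646
r <-> (r & r) = 1 − |0.823 − 0.646| = 1 − 0.177 = 0.823
~q = 1 − 0.723 = 0.277
q <-> ~q = 1 − |0.723 − 0.277| = 1 − 0.446 = 0.554
(q <-> ~q) & p = max(0, 0.554 + 0.959 − 1) = max(0, 0.513) = 0.513
(r <-> (r & r)) -> ((q <-> ~q) & p) = min(1, 1 − 0.823 + 0.513) = min(1, 0.690) = 0.690

0.690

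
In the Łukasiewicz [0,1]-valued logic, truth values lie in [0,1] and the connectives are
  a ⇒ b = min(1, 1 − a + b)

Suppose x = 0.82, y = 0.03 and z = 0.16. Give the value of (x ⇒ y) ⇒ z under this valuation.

0.95

x ⇒ y = min(1, 1 − 0.82 + 0.03) = min(1, 0.21) = 0.21
(x ⇒ y) ⇒ z = min(1, 1 − 0.21 + 0.16) = min(1, 0.95) = 0.95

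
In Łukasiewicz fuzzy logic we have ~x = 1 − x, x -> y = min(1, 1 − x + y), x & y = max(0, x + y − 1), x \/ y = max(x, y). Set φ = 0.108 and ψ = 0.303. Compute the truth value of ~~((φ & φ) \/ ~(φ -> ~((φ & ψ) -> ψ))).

φ & φ = max(0, 0.108 + 0.108 − 1) = max(0, -0.784) = 0.000
φ & ψ = max(0, 0.108 + 0.303 − 1) = max(0, -0.589) = 0.000
(φ & ψ) -> ψ = min(1, 1 − 0.000 + 0.303) = min(1, 1.303) = 1.000
~((φ & ψ) -> ψ) = 1 − 1.000 = 0.000
φ -> ~((φ & ψ) -> ψ) = min(1, 1 − 0.108 + 0.000) = min(1, 0.892) = 0.892
~(φ -> ~((φ & ψ) -> ψ)) = 1 − 0.892 = 0.108
(φ & φ) \/ ~(φ -> ~((φ & ψ) -> ψ)) = max(0.000, 0.108) = 0.108
~((φ & φ) \/ ~(φ -> ~((φ & ψ) -> ψ))) = 1 − 0.108 = 0.892
~~((φ & φ) \/ ~(φ -> ~((φ & ψ) -> ψ))) = 1 − 0.892 = 0.108

0.108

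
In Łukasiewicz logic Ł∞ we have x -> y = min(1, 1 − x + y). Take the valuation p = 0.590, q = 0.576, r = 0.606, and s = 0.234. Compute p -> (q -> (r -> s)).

1.000

r -> s = min(1, 1 − 0.606 + 0.234) = min(1, 0.628) = 0.628
q -> (r -> s) = min(1, 1 − 0.576 + 0.628) = min(1, 1.052) = 1.000
p -> (q -> (r -> s)) = min(1, 1 − 0.590 + 1.000) = min(1, 1.410) = 1.000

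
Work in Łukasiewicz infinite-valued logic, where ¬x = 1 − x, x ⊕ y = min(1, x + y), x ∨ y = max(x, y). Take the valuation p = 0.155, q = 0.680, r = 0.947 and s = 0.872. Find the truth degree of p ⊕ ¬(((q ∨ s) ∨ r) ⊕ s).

0.155

q ∨ s = max(0.680, 0.872) = 0.872
(q ∨ s) ∨ r = max(0.872, 0.947) = 0.947
((q ∨ s) ∨ r) ⊕ s = min(1, 0.947 + 0.872) = min(1, 1.819) = 1.000
¬(((q ∨ s) ∨ r) ⊕ s) = 1 − 1.000 = 0.000
p ⊕ ¬(((q ∨ s) ∨ r) ⊕ s) = min(1, 0.155 + 0.000) = min(1, 0.155) = 0.155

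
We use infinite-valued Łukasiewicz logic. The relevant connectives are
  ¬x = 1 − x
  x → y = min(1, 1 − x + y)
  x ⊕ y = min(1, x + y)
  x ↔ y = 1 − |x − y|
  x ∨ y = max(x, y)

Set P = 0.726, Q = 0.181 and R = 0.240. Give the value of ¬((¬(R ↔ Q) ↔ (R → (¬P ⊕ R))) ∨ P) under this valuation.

0.274

R ↔ Q = 1 − |0.240 − 0.181| = 1 − 0.059 = 0.941
¬(R ↔ Q) = 1 − 0.941 = 0.059
¬P = 1 − 0.726 = 0.274
¬P ⊕ R = min(1, 0.274 + 0.240) = min(1, 0.514) = 0.514
R → (¬P ⊕ R) = min(1, 1 − 0.240 + 0.514) = min(1, 1.274) = 1.000
¬(R ↔ Q) ↔ (R → (¬P ⊕ R)) = 1 − |0.059 − 1.000| = 1 − 0.941 = 0.059
(¬(R ↔ Q) ↔ (R → (¬P ⊕ R))) ∨ P = max(0.059, 0.726) = 0.726
¬((¬(R ↔ Q) ↔ (R → (¬P ⊕ R))) ∨ P) = 1 − 0.726 = 0.274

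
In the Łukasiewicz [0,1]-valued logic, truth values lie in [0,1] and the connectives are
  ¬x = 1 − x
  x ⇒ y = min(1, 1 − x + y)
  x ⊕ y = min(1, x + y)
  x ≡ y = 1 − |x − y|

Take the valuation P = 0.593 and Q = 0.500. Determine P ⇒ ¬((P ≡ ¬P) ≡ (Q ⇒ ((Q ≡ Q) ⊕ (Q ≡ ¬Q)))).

¬P = 1 − 0.593 = 0.407
P ≡ ¬P = 1 − |0.593 − 0.407| = 1 − 0.186 = 0.814
Q ≡ Q = 1 − |0.500 − 0.500| = 1 − 0.000 = 1.000
¬Q = 1 − 0.500 = 0.500
Q ≡ ¬Q = 1 − |0.500 − 0.500| = 1 − 0.000 = 1.000
(Q ≡ Q) ⊕ (Q ≡ ¬Q) = min(1, 1.000 + 1.000) = min(1, 2.000) = 1.000
Q ⇒ ((Q ≡ Q) ⊕ (Q ≡ ¬Q)) = min(1, 1 − 0.500 + 1.000) = min(1, 1.500) = 1.000
(P ≡ ¬P) ≡ (Q ⇒ ((Q ≡ Q) ⊕ (Q ≡ ¬Q))) = 1 − |0.814 − 1.000| = 1 − 0.186 = 0.814
¬((P ≡ ¬P) ≡ (Q ⇒ ((Q ≡ Q) ⊕ (Q ≡ ¬Q)))) = 1 − 0.814 = 0.186
P ⇒ ¬((P ≡ ¬P) ≡ (Q ⇒ ((Q ≡ Q) ⊕ (Q ≡ ¬Q)))) = min(1, 1 − 0.593 + 0.186) = min(1, 0.593) = 0.593

0.593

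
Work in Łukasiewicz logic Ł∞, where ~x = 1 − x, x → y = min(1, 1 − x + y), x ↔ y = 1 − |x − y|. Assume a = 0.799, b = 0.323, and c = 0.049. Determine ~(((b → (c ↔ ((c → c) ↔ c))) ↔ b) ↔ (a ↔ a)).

c → c = min(1, 1 − 0.049 + 0.049) = min(1, 1.000) = 1.000
(c → c) ↔ c = 1 − |1.000 − 0.049| = 1 − 0.951 = 0.049
c ↔ ((c → c) ↔ c) = 1 − |0.049 − 0.049| = 1 − 0.000 = 1.000
b → (c ↔ ((c → c) ↔ c)) = min(1, 1 − 0.323 + 1.000) = min(1, 1.677) = 1.000
(b → (c ↔ ((c → c) ↔ c))) ↔ b = 1 − |1.000 − 0.323| = 1 − 0.677 = 0.323
a ↔ a = 1 − |0.799 − 0.799| = 1 − 0.000 = 1.000
((b → (c ↔ ((c → c) ↔ c))) ↔ b) ↔ (a ↔ a) = 1 − |0.323 − 1.000| = 1 − 0.677 = 0.323
~(((b → (c ↔ ((c → c) ↔ c))) ↔ b) ↔ (a ↔ a)) = 1 − 0.323 = 0.677

0.677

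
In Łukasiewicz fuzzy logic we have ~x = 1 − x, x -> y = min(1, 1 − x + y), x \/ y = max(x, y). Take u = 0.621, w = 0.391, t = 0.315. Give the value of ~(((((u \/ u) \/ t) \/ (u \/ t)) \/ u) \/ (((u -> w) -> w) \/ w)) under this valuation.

u \/ u = max(0.621, 0.621) = 0.621
(u \/ u) \/ t = max(0.621, 0.315) = 0.621
u \/ t = max(0.621, 0.315) = 0.621
((u \/ u) \/ t) \/ (u \/ t) = max(0.621, 0.621) = 0.621
(((u \/ u) \/ t) \/ (u \/ t)) \/ u = max(0.621, 0.621) = 0.621
u -> w = min(1, 1 − 0.621 + 0.391) = min(1, 0.770) = 0.770
(u -> w) -> w = min(1, 1 − 0.770 + 0.391) = min(1, 0.621) = 0.621
((u -> w) -> w) \/ w = max(0.621, 0.391) = 0.621
((((u \/ u) \/ t) \/ (u \/ t)) \/ u) \/ (((u -> w) -> w) \/ w) = max(0.621, 0.621) = 0.621
~(((((u \/ u) \/ t) \/ (u \/ t)) \/ u) \/ (((u -> w) -> w) \/ w)) = 1 − 0.621 = 0.379

0.379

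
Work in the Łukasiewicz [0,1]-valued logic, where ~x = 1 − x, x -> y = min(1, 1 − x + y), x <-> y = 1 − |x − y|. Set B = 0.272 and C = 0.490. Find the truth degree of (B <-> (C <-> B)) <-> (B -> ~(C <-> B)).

C <-> B = 1 − |0.490 − 0.272| = 1 − 0.218 = 0.782
B <-> (C <-> B) = 1 − |0.272 − 0.782| = 1 − 0.510 = 0.490
~(C <-> B) = 1 − 0.782 = 0.218
B -> ~(C <-> B) = min(1, 1 − 0.272 + 0.218) = min(1, 0.946) = 0.946
(B <-> (C <-> B)) <-> (B -> ~(C <-> B)) = 1 − |0.490 − 0.946| = 1 − 0.456 = 0.544

0.544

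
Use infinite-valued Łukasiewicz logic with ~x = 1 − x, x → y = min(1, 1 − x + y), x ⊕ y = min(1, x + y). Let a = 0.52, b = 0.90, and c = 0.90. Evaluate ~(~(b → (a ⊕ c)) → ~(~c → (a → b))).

a ⊕ c = min(1, 0.52 + 0.90) = min(1, 1.42) = 1.00
b → (a ⊕ c) = min(1, 1 − 0.90 + 1.00) = min(1, 1.10) = 1.00
~(b → (a ⊕ c)) = 1 − 1.00 = 0.00
~c = 1 − 0.90 = 0.10
a → b = min(1, 1 − 0.52 + 0.90) = min(1, 1.38) = 1.00
~c → (a → b) = min(1, 1 − 0.10 + 1.00) = min(1, 1.90) = 1.00
~(~c → (a → b)) = 1 − 1.00 = 0.00
~(b → (a ⊕ c)) → ~(~c → (a → b)) = min(1, 1 − 0.00 + 0.00) = min(1, 1.00) = 1.00
~(~(b → (a ⊕ c)) → ~(~c → (a → b))) = 1 − 1.00 = 0.00

0.00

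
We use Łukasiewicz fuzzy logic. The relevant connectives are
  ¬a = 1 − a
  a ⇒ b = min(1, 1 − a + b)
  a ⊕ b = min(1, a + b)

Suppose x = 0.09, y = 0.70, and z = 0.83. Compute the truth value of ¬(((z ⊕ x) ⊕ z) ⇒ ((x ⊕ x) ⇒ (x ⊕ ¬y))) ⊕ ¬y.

z ⊕ x = min(1, 0.83 + 0.09) = min(1, 0.92) = 0.92
(z ⊕ x) ⊕ z = min(1, 0.92 + 0.83) = min(1, 1.75) = 1.00
x ⊕ x = min(1, 0.09 + 0.09) = min(1, 0.18) = 0.18
¬y = 1 − 0.70 = 0.30
x ⊕ ¬y = min(1, 0.09 + 0.30) = min(1, 0.39) = 0.39
(x ⊕ x) ⇒ (x ⊕ ¬y) = min(1, 1 − 0.18 + 0.39) = min(1, 1.21) = 1.00
((z ⊕ x) ⊕ z) ⇒ ((x ⊕ x) ⇒ (x ⊕ ¬y)) = min(1, 1 − 1.00 + 1.00) = min(1, 1.00) = 1.00
¬(((z ⊕ x) ⊕ z) ⇒ ((x ⊕ x) ⇒ (x ⊕ ¬y))) = 1 − 1.00 = 0.00
¬(((z ⊕ x) ⊕ z) ⇒ ((x ⊕ x) ⇒ (x ⊕ ¬y))) ⊕ ¬y = min(1, 0.00 + 0.30) = min(1, 0.30) = 0.30

0.30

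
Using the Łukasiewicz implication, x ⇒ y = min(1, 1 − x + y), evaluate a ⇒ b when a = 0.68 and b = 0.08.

a ⇒ b = min(1, 1 − 0.68 + 0.08) = min(1, 0.40) = 0.40
For comparison, the Gödel implication (1 if x ≤ y else y) would give 0.08.

0.40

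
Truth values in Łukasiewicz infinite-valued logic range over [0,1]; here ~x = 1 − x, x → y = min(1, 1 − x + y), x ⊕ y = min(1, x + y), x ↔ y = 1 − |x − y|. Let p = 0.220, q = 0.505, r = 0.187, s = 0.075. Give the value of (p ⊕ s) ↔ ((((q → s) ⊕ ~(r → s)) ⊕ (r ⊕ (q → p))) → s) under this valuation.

0.780

p ⊕ s = min(1, 0.220 + 0.075) = min(1, 0.295) = 0.295
q → s = min(1, 1 − 0.505 + 0.075) = min(1, 0.570) = 0.570
r → s = min(1, 1 − 0.187 + 0.075) = min(1, 0.888) = 0.888
~(r → s) = 1 − 0.888 = 0.112
(q → s) ⊕ ~(r → s) = min(1, 0.570 + 0.112) = min(1, 0.682) = 0.682
q → p = min(1, 1 − 0.505 + 0.220) = min(1, 0.715) = 0.715
r ⊕ (q → p) = min(1, 0.187 + 0.715) = min(1, 0.902) = 0.902
((q → s) ⊕ ~(r → s)) ⊕ (r ⊕ (q → p)) = min(1, 0.682 + 0.902) = min(1, 1.584) = 1.000
(((q → s) ⊕ ~(r → s)) ⊕ (r ⊕ (q → p))) → s = min(1, 1 − 1.000 + 0.075) = min(1, 0.075) = 0.075
(p ⊕ s) ↔ ((((q → s) ⊕ ~(r → s)) ⊕ (r ⊕ (q → p))) → s) = 1 − |0.295 − 0.075| = 1 − 0.220 = 0.780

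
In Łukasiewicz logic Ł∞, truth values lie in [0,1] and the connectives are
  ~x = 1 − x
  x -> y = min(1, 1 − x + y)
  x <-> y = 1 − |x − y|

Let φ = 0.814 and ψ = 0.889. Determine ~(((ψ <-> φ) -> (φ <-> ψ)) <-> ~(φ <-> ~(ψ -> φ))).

ψ <-> φ = 1 − |0.889 − 0.814| = 1 − 0.075 = 0.925
φ <-> ψ = 1 − |0.814 − 0.889| = 1 − 0.075 = 0.925
(ψ <-> φ) -> (φ <-> ψ) = min(1, 1 − 0.925 + 0.925) = min(1, 1.000) = 1.000
ψ -> φ = min(1, 1 − 0.889 + 0.814) = min(1, 0.925) = 0.925
~(ψ -> φ) = 1 − 0.925 = 0.075
φ <-> ~(ψ -> φ) = 1 − |0.814 − 0.075| = 1 − 0.739 = 0.261
~(φ <-> ~(ψ -> φ)) = 1 − 0.261 = 0.739
((ψ <-> φ) -> (φ <-> ψ)) <-> ~(φ <-> ~(ψ -> φ)) = 1 − |1.000 − 0.739| = 1 − 0.261 = 0.739
~(((ψ <-> φ) -> (φ <-> ψ)) <-> ~(φ <-> ~(ψ -> φ))) = 1 − 0.739 = 0.261

0.261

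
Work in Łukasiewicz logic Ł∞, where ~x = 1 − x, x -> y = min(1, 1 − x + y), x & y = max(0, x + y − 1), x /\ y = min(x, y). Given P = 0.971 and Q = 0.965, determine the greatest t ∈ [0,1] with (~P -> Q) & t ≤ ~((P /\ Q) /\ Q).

0.035

~P = 1 − 0.971 = 0.029
~P -> Q = min(1, 1 − 0.029 + 0.965) = min(1, 1.936) = 1.000
So the left factor is ~P -> Q = 1.000.
P /\ Q = min(0.971, 0.965) = 0.965
(P /\ Q) /\ Q = min(0.965, 0.965) = 0.965
~((P /\ Q) /\ Q) = 1 − 0.965 = 0.035
So the right-hand bound is ~((P /\ Q) /\ Q) = 0.035.
The residuum of the Łukasiewicz t-norm gives the supremum: min(1, 1 − 1.000 + 0.035).
1 − 1.000 + 0.035 = 0.035, so t = min(1, 0.035) = 0.035.
Check: 1.000 & 0.035 = max(0, 0.035) = 0.035 ≤ 0.035.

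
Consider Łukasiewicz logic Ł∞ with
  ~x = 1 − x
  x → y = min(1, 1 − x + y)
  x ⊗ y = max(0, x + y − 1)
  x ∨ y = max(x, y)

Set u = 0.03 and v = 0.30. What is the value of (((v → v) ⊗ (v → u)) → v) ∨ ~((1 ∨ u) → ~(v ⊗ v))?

0.57

v → v = min(1, 1 − 0.30 + 0.30) = min(1, 1.00) = 1.00
v → u = min(1, 1 − 0.30 + 0.03) = min(1, 0.73) = 0.73
(v → v) ⊗ (v → u) = max(0, 1.00 + 0.73 − 1) = max(0, 0.73) = 0.73
((v → v) ⊗ (v → u)) → v = min(1, 1 − 0.73 + 0.30) = min(1, 0.57) = 0.57
1 ∨ u = max(1.00, 0.03) = 1.00
v ⊗ v = max(0, 0.30 + 0.30 − 1) = max(0, -0.40) = 0.00
~(v ⊗ v) = 1 − 0.00 = 1.00
(1 ∨ u) → ~(v ⊗ v) = min(1, 1 − 1.00 + 1.00) = min(1, 1.00) = 1.00
~((1 ∨ u) → ~(v ⊗ v)) = 1 − 1.00 = 0.00
(((v → v) ⊗ (v → u)) → v) ∨ ~((1 ∨ u) → ~(v ⊗ v)) = max(0.57, 0.00) = 0.57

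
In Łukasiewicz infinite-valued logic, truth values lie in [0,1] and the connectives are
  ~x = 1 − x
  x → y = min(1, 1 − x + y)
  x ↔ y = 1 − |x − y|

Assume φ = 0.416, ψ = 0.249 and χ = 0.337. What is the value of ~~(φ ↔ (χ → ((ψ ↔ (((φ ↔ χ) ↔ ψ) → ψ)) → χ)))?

0.416

φ ↔ χ = 1 − |0.416 − 0.337| = 1 − 0.079 = 0.921
(φ ↔ χ) ↔ ψ = 1 − |0.921 − 0.249| = 1 − 0.672 = 0.328
((φ ↔ χ) ↔ ψ) → ψ = min(1, 1 − 0.328 + 0.249) = min(1, 0.921) = 0.921
ψ ↔ (((φ ↔ χ) ↔ ψ) → ψ) = 1 − |0.249 − 0.921| = 1 − 0.672 = 0.328
(ψ ↔ (((φ ↔ χ) ↔ ψ) → ψ)) → χ = min(1, 1 − 0.328 + 0.337) = min(1, 1.009) = 1.000
χ → ((ψ ↔ (((φ ↔ χ) ↔ ψ) → ψ)) → χ) = min(1, 1 − 0.337 + 1.000) = min(1, 1.663) = 1.000
φ ↔ (χ → ((ψ ↔ (((φ ↔ χ) ↔ ψ) → ψ)) → χ)) = 1 − |0.416 − 1.000| = 1 − 0.584 = 0.416
~(φ ↔ (χ → ((ψ ↔ (((φ ↔ χ) ↔ ψ) → ψ)) → χ))) = 1 − 0.416 = 0.584
~~(φ ↔ (χ → ((ψ ↔ (((φ ↔ χ) ↔ ψ) → ψ)) → χ))) = 1 − 0.584 = 0.416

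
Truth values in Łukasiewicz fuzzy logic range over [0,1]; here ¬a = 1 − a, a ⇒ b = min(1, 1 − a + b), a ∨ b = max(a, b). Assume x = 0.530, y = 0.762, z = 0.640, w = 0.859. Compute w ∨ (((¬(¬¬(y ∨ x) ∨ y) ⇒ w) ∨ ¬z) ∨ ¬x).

1.000

y ∨ x = max(0.762, 0.530) = 0.762
¬(y ∨ x) = 1 − 0.762 = 0.238
¬¬(y ∨ x) = 1 − 0.238 = 0.762
¬¬(y ∨ x) ∨ y = max(0.762, 0.762) = 0.762
¬(¬¬(y ∨ x) ∨ y) = 1 − 0.762 = 0.238
¬(¬¬(y ∨ x) ∨ y) ⇒ w = min(1, 1 − 0.238 + 0.859) = min(1, 1.621) = 1.000
¬z = 1 − 0.640 = 0.360
(¬(¬¬(y ∨ x) ∨ y) ⇒ w) ∨ ¬z = max(1.000, 0.360) = 1.000
¬x = 1 − 0.530 = 0.470
((¬(¬¬(y ∨ x) ∨ y) ⇒ w) ∨ ¬z) ∨ ¬x = max(1.000, 0.470) = 1.000
w ∨ (((¬(¬¬(y ∨ x) ∨ y) ⇒ w) ∨ ¬z) ∨ ¬x) = max(0.859, 1.000) = 1.000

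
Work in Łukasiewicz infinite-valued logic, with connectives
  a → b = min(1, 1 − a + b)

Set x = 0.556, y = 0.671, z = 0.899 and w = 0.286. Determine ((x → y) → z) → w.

x → y = min(1, 1 − 0.556 + 0.671) = min(1, 1.115) = 1.000
(x → y) → z = min(1, 1 − 1.000 + 0.899) = min(1, 0.899) = 0.899
((x → y) → z) → w = min(1, 1 − 0.899 + 0.286) = min(1, 0.387) = 0.387

0.387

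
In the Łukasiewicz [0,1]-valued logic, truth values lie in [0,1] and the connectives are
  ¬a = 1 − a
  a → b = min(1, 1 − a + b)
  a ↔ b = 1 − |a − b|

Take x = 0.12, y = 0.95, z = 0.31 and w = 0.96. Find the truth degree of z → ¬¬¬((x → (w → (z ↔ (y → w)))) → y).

y → w = min(1, 1 − 0.95 + 0.96) = min(1, 1.01) = 1.00
z ↔ (y → w) = 1 − |0.31 − 1.00| = 1 − 0.69 = 0.31
w → (z ↔ (y → w)) = min(1, 1 − 0.96 + 0.31) = min(1, 0.35) = 0.35
x → (w → (z ↔ (y → w))) = min(1, 1 − 0.12 + 0.35) = min(1, 1.23) = 1.00
(x → (w → (z ↔ (y → w)))) → y = min(1, 1 − 1.00 + 0.95) = min(1, 0.95) = 0.95
¬((x → (w → (z ↔ (y → w)))) → y) = 1 − 0.95 = 0.05
¬¬((x → (w → (z ↔ (y → w)))) → y) = 1 − 0.05 = 0.95
¬¬¬((x → (w → (z ↔ (y → w)))) → y) = 1 − 0.95 = 0.05
z → ¬¬¬((x → (w → (z ↔ (y → w)))) → y) = min(1, 1 − 0.31 + 0.05) = min(1, 0.74) = 0.74

0.74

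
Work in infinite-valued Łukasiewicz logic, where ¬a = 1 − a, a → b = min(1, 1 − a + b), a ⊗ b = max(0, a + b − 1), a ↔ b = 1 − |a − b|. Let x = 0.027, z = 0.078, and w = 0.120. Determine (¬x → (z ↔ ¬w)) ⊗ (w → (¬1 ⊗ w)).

0.105

¬x = 1 − 0.027 = 0.973
¬w = 1 − 0.120 = 0.880
z ↔ ¬w = 1 − |0.078 − 0.880| = 1 − 0.802 = 0.198
¬x → (z ↔ ¬w) = min(1, 1 − 0.973 + 0.198) = min(1, 0.225) = 0.225
¬1 = 1 − 1.000 = 0.000
¬1 ⊗ w = max(0, 0.000 + 0.120 − 1) = max(0, -0.880) = 0.000
w → (¬1 ⊗ w) = min(1, 1 − 0.120 + 0.000) = min(1, 0.880) = 0.880
(¬x → (z ↔ ¬w)) ⊗ (w → (¬1 ⊗ w)) = max(0, 0.225 + 0.880 − 1) = max(0, 0.105) = 0.105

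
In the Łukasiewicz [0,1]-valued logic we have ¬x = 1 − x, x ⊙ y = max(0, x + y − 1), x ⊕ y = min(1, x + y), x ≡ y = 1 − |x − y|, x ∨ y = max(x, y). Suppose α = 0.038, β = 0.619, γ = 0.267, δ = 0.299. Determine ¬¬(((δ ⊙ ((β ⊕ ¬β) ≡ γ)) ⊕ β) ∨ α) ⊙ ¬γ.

0.352

¬β = 1 − 0.619 = 0.381
β ⊕ ¬β = min(1, 0.619 + 0.381) = min(1, 1.000) = 1.000
(β ⊕ ¬β) ≡ γ = 1 − |1.000 − 0.267| = 1 − 0.733 = 0.267
δ ⊙ ((β ⊕ ¬β) ≡ γ) = max(0, 0.299 + 0.267 − 1) = max(0, -0.434) = 0.000
(δ ⊙ ((β ⊕ ¬β) ≡ γ)) ⊕ β = min(1, 0.000 + 0.619) = min(1, 0.619) = 0.619
((δ ⊙ ((β ⊕ ¬β) ≡ γ)) ⊕ β) ∨ α = max(0.619, 0.038) = 0.619
¬(((δ ⊙ ((β ⊕ ¬β) ≡ γ)) ⊕ β) ∨ α) = 1 − 0.619 = 0.381
¬¬(((δ ⊙ ((β ⊕ ¬β) ≡ γ)) ⊕ β) ∨ α) = 1 − 0.381 = 0.619
¬γ = 1 − 0.267 = 0.733
¬¬(((δ ⊙ ((β ⊕ ¬β) ≡ γ)) ⊕ β) ∨ α) ⊙ ¬γ = max(0, 0.619 + 0.733 − 1) = max(0, 0.352) = 0.352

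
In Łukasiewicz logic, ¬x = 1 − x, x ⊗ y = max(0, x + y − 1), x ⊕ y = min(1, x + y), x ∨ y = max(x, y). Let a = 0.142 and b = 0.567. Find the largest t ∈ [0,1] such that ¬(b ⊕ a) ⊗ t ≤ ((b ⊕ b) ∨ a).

b ⊕ a = min(1, 0.567 + 0.142) = min(1, 0.709) = 0.709
¬(b ⊕ a) = 1 − 0.709 = 0.291
So the left factor is ¬(b ⊕ a) = 0.291.
b ⊕ b = min(1, 0.567 + 0.567) = min(1, 1.134) = 1.000
(b ⊕ b) ∨ a = max(1.000, 0.142) = 1.000
So the right-hand bound is (b ⊕ b) ∨ a = 1.000.
The residuum of the Łukasiewicz t-norm gives the supremum: min(1, 1 − 0.291 + 1.000).
1 − 0.291 + 1.000 = 1.709, so t = min(1, 1.709) = 1.000.
Check: 0.291 ⊗ 1.000 = max(0, 0.291) = 0.291 ≤ 1.000.

1.000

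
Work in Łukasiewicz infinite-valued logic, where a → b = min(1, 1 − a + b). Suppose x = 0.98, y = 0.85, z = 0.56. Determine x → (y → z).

y → z = min(1, 1 − 0.85 + 0.56) = min(1, 0.71) = 0.71
x → (y → z) = min(1, 1 − 0.98 + 0.71) = min(1, 0.73) = 0.73

0.73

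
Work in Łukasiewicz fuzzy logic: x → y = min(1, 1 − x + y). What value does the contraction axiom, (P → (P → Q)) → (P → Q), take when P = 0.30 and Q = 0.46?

P → Q = min(1, 1 − 0.30 + 0.46) = min(1, 1.16) = 1.00
P → (P → Q) = min(1, 1 − 0.30 + 1.00) = min(1, 1.70) = 1.00
(P → (P → Q)) → (P → Q) = min(1, 1 − 1.00 + 1.00) = min(1, 1.00) = 1.00

1.00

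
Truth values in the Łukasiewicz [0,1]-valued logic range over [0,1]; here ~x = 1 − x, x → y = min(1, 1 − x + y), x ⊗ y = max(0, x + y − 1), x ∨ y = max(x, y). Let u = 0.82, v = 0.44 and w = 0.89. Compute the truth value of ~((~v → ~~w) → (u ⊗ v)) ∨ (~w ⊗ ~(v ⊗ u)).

~v = 1 − 0.44 = 0.56
~w = 1 − 0.89 = 0.11
~~w = 1 − 0.11 = 0.89
~v → ~~w = min(1, 1 − 0.56 + 0.89) = min(1, 1.33) = 1.00
u ⊗ v = max(0, 0.82 + 0.44 − 1) = max(0, 0.26) = 0.26
(~v → ~~w) → (u ⊗ v) = min(1, 1 − 1.00 + 0.26) = min(1, 0.26) = 0.26
~((~v → ~~w) → (u ⊗ v)) = 1 − 0.26 = 0.74
v ⊗ u = max(0, 0.44 + 0.82 − 1) = max(0, 0.26) = 0.26
~(v ⊗ u) = 1 − 0.26 = 0.74
~w ⊗ ~(v ⊗ u) = max(0, 0.11 + 0.74 − 1) = max(0, -0.15) = 0.00
~((~v → ~~w) → (u ⊗ v)) ∨ (~w ⊗ ~(v ⊗ u)) = max(0.74, 0.00) = 0.74

0.74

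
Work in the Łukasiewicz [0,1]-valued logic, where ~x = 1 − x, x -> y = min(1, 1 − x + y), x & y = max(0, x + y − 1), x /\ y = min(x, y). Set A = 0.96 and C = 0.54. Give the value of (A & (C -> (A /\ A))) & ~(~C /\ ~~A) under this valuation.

A /\ A = min(0.96, 0.96) = 0.96
C -> (A /\ A) = min(1, 1 − 0.54 + 0.96) = min(1, 1.42) = 1.00
A & (C -> (A /\ A)) = max(0, 0.96 + 1.00 − 1) = max(0, 0.96) = 0.96
~C = 1 − 0.54 = 0.46
~A = 1 − 0.96 = 0.04
~~A = 1 − 0.04 = 0.96
~C /\ ~~A = min(0.46, 0.96) = 0.46
~(~C /\ ~~A) = 1 − 0.46 = 0.54
(A & (C -> (A /\ A))) & ~(~C /\ ~~A) = max(0, 0.96 + 0.54 − 1) = max(0, 0.50) = 0.50

0.50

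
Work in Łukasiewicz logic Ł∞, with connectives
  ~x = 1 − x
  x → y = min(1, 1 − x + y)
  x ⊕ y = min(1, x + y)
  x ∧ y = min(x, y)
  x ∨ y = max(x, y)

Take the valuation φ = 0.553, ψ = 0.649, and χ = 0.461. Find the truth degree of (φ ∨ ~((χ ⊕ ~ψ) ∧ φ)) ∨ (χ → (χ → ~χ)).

1.000

~ψ = 1 − 0.649 = 0.351
χ ⊕ ~ψ = min(1, 0.461 + 0.351) = min(1, 0.812) = 0.812
(χ ⊕ ~ψ) ∧ φ = min(0.812, 0.553) = 0.553
~((χ ⊕ ~ψ) ∧ φ) = 1 − 0.553 = 0.447
φ ∨ ~((χ ⊕ ~ψ) ∧ φ) = max(0.553, 0.447) = 0.553
~χ = 1 − 0.461 = 0.539
χ → ~χ = min(1, 1 − 0.461 + 0.539) = min(1, 1.078) = 1.000
χ → (χ → ~χ) = min(1, 1 − 0.461 + 1.000) = min(1, 1.539) = 1.000
(φ ∨ ~((χ ⊕ ~ψ) ∧ φ)) ∨ (χ → (χ → ~χ)) = max(0.553, 1.000) = 1.000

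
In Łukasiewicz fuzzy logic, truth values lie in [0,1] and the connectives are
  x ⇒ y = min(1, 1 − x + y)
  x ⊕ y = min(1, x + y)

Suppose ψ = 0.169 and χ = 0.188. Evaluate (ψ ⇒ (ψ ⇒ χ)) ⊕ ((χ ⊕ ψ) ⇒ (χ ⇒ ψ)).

ψ ⇒ χ = min(1, 1 − 0.169 + 0.188) = min(1, 1.019) = 1.000
ψ ⇒ (ψ ⇒ χ) = min(1, 1 − 0.169 + 1.000) = min(1, 1.831) = 1.000
χ ⊕ ψ = min(1, 0.188 + 0.169) = min(1, 0.357) = 0.357
χ ⇒ ψ = min(1, 1 − 0.188 + 0.169) = min(1, 0.981) = 0.981
(χ ⊕ ψ) ⇒ (χ ⇒ ψ) = min(1, 1 − 0.357 + 0.981) = min(1, 1.624) = 1.000
(ψ ⇒ (ψ ⇒ χ)) ⊕ ((χ ⊕ ψ) ⇒ (χ ⇒ ψ)) = min(1, 1.000 + 1.000) = min(1, 2.000) = 1.000

1.000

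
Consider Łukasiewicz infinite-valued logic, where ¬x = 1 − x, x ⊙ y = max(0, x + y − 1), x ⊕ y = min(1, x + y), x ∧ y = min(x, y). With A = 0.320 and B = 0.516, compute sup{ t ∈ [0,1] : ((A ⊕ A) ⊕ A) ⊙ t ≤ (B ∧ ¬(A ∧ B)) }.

A ⊕ A = min(1, 0.320 + 0.320) = min(1, 0.640) = 0.640
(A ⊕ A) ⊕ A = min(1, 0.640 + 0.320) = min(1, 0.960) = 0.960
So the left factor is (A ⊕ A) ⊕ A = 0.960.
A ∧ B = min(0.320, 0.516) = 0.320
¬(A ∧ B) = 1 − 0.320 = 0.680
B ∧ ¬(A ∧ B) = min(0.516, 0.680) = 0.516
So the right-hand bound is B ∧ ¬(A ∧ B) = 0.516.
The residuum of the Łukasiewicz t-norm gives the supremum: min(1, 1 − 0.960 + 0.516).
1 − 0.960 + 0.516 = 0.556, so t = min(1, 0.556) = 0.556.
Check: 0.960 ⊙ 0.556 = max(0, 0.516) = 0.516 ≤ 0.516.

0.556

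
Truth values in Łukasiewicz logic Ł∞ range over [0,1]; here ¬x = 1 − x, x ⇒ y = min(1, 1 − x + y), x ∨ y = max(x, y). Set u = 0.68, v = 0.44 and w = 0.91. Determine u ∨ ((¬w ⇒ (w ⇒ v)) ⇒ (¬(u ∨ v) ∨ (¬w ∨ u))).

0.68

¬w = 1 − 0.91 = 0.09
w ⇒ v = min(1, 1 − 0.91 + 0.44) = min(1, 0.53) = 0.53
¬w ⇒ (w ⇒ v) = min(1, 1 − 0.09 + 0.53) = min(1, 1.44) = 1.00
u ∨ v = max(0.68, 0.44) = 0.68
¬(u ∨ v) = 1 − 0.68 = 0.32
¬w ∨ u = max(0.09, 0.68) = 0.68
¬(u ∨ v) ∨ (¬w ∨ u) = max(0.32, 0.68) = 0.68
(¬w ⇒ (w ⇒ v)) ⇒ (¬(u ∨ v) ∨ (¬w ∨ u)) = min(1, 1 − 1.00 + 0.68) = min(1, 0.68) = 0.68
u ∨ ((¬w ⇒ (w ⇒ v)) ⇒ (¬(u ∨ v) ∨ (¬w ∨ u))) = max(0.68, 0.68) = 0.68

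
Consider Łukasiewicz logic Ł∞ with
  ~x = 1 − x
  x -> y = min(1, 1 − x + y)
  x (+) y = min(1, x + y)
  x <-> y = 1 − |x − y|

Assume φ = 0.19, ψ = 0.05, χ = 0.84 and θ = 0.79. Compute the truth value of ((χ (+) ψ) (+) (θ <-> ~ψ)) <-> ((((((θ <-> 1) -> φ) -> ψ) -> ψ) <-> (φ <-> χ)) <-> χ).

χ (+) ψ = min(1, 0.84 + 0.05) = min(1, 0.89) = 0.89
~ψ = 1 − 0.05 = 0.95
θ <-> ~ψ = 1 − |0.79 − 0.95| = 1 − 0.16 = 0.84
(χ (+) ψ) (+) (θ <-> ~ψ) = min(1, 0.89 + 0.84) = min(1, 1.73) = 1.00
θ <-> 1 = 1 − |0.79 − 1.00| = 1 − 0.21 = 0.79
(θ <-> 1) -> φ = min(1, 1 − 0.79 + 0.19) = min(1, 0.40) = 0.40
((θ <-> 1) -> φ) -> ψ = min(1, 1 − 0.40 + 0.05) = min(1, 0.65) = 0.65
(((θ <-> 1) -> φ) -> ψ) -> ψ = min(1, 1 − 0.65 + 0.05) = min(1, 0.40) = 0.40
φ <-> χ = 1 − |0.19 − 0.84| = 1 − 0.65 = 0.35
((((θ <-> 1) -> φ) -> ψ) -> ψ) <-> (φ <-> χ) = 1 − |0.40 − 0.35| = 1 − 0.05 = 0.95
(((((θ <-> 1) -> φ) -> ψ) -> ψ) <-> (φ <-> χ)) <-> χ = 1 − |0.95 − 0.84| = 1 − 0.11 = 0.89
((χ (+) ψ) (+) (θ <-> ~ψ)) <-> ((((((θ <-> 1) -> φ) -> ψ) -> ψ) <-> (φ <-> χ)) <-> χ) = 1 − |1.00 − 0.89| = 1 − 0.11 = 0.89

0.89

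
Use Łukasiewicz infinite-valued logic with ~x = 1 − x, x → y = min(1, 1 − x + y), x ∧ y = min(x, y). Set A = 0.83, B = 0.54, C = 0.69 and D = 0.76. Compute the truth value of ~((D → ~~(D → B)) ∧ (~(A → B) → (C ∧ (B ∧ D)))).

0.00

D → B = min(1, 1 − 0.76 + 0.54) = min(1, 0.78) = 0.78
~(D → B) = 1 − 0.78 = 0.22
~~(D → B) = 1 − 0.22 = 0.78
D → ~~(D → B) = min(1, 1 − 0.76 + 0.78) = min(1, 1.02) = 1.00
A → B = min(1, 1 − 0.83 + 0.54) = min(1, 0.71) = 0.71
~(A → B) = 1 − 0.71 = 0.29
B ∧ D = min(0.54, 0.76) = 0.54
C ∧ (B ∧ D) = min(0.69, 0.54) = 0.54
~(A → B) → (C ∧ (B ∧ D)) = min(1, 1 − 0.29 + 0.54) = min(1, 1.25) = 1.00
(D → ~~(D → B)) ∧ (~(A → B) → (C ∧ (B ∧ D))) = min(1.00, 1.00) = 1.00
~((D → ~~(D → B)) ∧ (~(A → B) → (C ∧ (B ∧ D)))) = 1 − 1.00 = 0.00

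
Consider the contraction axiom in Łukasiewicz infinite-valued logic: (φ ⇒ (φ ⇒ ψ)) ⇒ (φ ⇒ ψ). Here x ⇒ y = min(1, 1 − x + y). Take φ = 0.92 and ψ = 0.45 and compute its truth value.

0.92

φ ⇒ ψ = min(1, 1 − 0.92 + 0.45) = min(1, 0.53) = 0.53
φ ⇒ (φ ⇒ ψ) = min(1, 1 − 0.92 + 0.53) = min(1, 0.61) = 0.61
(φ ⇒ (φ ⇒ ψ)) ⇒ (φ ⇒ ψ) = min(1, 1 − 0.61 + 0.53) = min(1, 0.92) = 0.92
(The value 0.92 < 1 shows this instance is not satisfied; fails in Ł∞ (the t-norm is not idempotent).)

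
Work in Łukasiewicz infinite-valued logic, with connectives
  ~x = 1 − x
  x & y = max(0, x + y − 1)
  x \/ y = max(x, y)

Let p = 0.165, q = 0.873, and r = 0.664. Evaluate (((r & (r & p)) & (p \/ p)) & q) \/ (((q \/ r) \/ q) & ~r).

r & p = max(0, 0.664 + 0.165 − 1) = max(0, -0.171) = 0.000
r & (r & p) = max(0, 0.664 + 0.000 − 1) = max(0, -0.336) = 0.000
p \/ p = max(0.165, 0.165) = 0.165
(r & (r & p)) & (p \/ p) = max(0, 0.000 + 0.165 − 1) = max(0, -0.835) = 0.000
((r & (r & p)) & (p \/ p)) & q = max(0, 0.000 + 0.873 − 1) = max(0, -0.127) = 0.000
q \/ r = max(0.873, 0.664) = 0.873
(q \/ r) \/ q = max(0.873, 0.873) = 0.873
~r = 1 − 0.664 = 0.336
((q \/ r) \/ q) & ~r = max(0, 0.873 + 0.336 − 1) = max(0, 0.209) = 0.209
(((r & (r & p)) & (p \/ p)) & q) \/ (((q \/ r) \/ q) & ~r) = max(0.000, 0.209) = 0.209

0.209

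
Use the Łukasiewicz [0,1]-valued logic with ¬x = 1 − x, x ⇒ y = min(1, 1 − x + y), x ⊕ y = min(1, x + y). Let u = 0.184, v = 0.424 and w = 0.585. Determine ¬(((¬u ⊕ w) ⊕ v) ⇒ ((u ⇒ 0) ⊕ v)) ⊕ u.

0.184

¬u = 1 − 0.184 = 0.816
¬u ⊕ w = min(1, 0.816 + 0.585) = min(1, 1.401) = 1.000
(¬u ⊕ w) ⊕ v = min(1, 1.000 + 0.424) = min(1, 1.424) = 1.000
u ⇒ 0 = min(1, 1 − 0.184 + 0.000) = min(1, 0.816) = 0.816
(u ⇒ 0) ⊕ v = min(1, 0.816 + 0.424) = min(1, 1.240) = 1.000
((¬u ⊕ w) ⊕ v) ⇒ ((u ⇒ 0) ⊕ v) = min(1, 1 − 1.000 + 1.000) = min(1, 1.000) = 1.000
¬(((¬u ⊕ w) ⊕ v) ⇒ ((u ⇒ 0) ⊕ v)) = 1 − 1.000 = 0.000
¬(((¬u ⊕ w) ⊕ v) ⇒ ((u ⇒ 0) ⊕ v)) ⊕ u = min(1, 0.000 + 0.184) = min(1, 0.184) = 0.184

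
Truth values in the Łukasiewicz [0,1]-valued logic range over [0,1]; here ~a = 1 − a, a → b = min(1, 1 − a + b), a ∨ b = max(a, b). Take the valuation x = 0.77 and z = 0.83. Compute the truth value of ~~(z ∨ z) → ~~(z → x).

z ∨ z = max(0.83, 0.83) = 0.83
~(z ∨ z) = 1 − 0.83 = 0.17
~~(z ∨ z) = 1 − 0.17 = 0.83
z → x = min(1, 1 − 0.83 + 0.77) = min(1, 0.94) = 0.94
~(z → x) = 1 − 0.94 = 0.06
~~(z → x) = 1 − 0.06 = 0.94
~~(z ∨ z) → ~~(z → x) = min(1, 1 − 0.83 + 0.94) = min(1, 1.11) = 1.00

1.00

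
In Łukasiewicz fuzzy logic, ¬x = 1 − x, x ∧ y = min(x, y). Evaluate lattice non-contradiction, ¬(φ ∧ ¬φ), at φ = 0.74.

¬φ = 1 − 0.74 = 0.26
φ ∧ ¬φ = min(0.74, 0.26) = 0.26
¬(φ ∧ ¬φ) = 1 − 0.26 = 0.74
(The value 0.74 < 1 shows this instance is not satisfied; not a Ł∞-tautology — its value is 1 − min(a, 1−a).)

0.74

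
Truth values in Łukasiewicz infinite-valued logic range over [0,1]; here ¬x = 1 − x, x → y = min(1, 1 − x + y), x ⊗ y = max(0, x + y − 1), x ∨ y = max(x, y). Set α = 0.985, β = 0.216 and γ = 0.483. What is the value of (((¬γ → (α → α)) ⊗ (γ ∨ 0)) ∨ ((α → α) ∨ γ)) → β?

¬γ = 1 − 0.483 = 0.517
α → α = min(1, 1 − 0.985 + 0.985) = min(1, 1.000) = 1.000
¬γ → (α → α) = min(1, 1 − 0.517 + 1.000) = min(1, 1.483) = 1.000
γ ∨ 0 = max(0.483, 0.000) = 0.483
(¬γ → (α → α)) ⊗ (γ ∨ 0) = max(0, 1.000 + 0.483 − 1) = max(0, 0.483) = 0.483
(α → α) ∨ γ = max(1.000, 0.483) = 1.000
((¬γ → (α → α)) ⊗ (γ ∨ 0)) ∨ ((α → α) ∨ γ) = max(0.483, 1.000) = 1.000
(((¬γ → (α → α)) ⊗ (γ ∨ 0)) ∨ ((α → α) ∨ γ)) → β = min(1, 1 − 1.000 + 0.216) = min(1, 0.216) = 0.216

0.216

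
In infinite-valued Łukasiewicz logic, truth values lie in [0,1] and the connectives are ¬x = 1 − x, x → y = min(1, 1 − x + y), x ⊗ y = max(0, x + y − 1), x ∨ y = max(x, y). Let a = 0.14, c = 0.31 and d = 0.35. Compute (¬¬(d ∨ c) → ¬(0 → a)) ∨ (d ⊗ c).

d ∨ c = max(0.35, 0.31) = 0.35
¬(d ∨ c) = 1 − 0.35 = 0.65
¬¬(d ∨ c) = 1 − 0.65 = 0.35
0 → a = min(1, 1 − 0.00 + 0.14) = min(1, 1.14) = 1.00
¬(0 → a) = 1 − 1.00 = 0.00
¬¬(d ∨ c) → ¬(0 → a) = min(1, 1 − 0.35 + 0.00) = min(1, 0.65) = 0.65
d ⊗ c = max(0, 0.35 + 0.31 − 1) = max(0, -0.34) = 0.00
(¬¬(d ∨ c) → ¬(0 → a)) ∨ (d ⊗ c) = max(0.65, 0.00) = 0.65

0.65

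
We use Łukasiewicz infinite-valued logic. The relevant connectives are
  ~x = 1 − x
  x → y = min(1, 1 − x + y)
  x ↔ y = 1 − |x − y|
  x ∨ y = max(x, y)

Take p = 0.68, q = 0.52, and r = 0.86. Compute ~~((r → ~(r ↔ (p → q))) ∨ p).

0.68

p → q = min(1, 1 − 0.68 + 0.52) = min(1, 0.84) = 0.84
r ↔ (p → q) = 1 − |0.86 − 0.84| = 1 − 0.02 = 0.98
~(r ↔ (p → q)) = 1 − 0.98 = 0.02
r → ~(r ↔ (p → q)) = min(1, 1 − 0.86 + 0.02) = min(1, 0.16) = 0.16
(r → ~(r ↔ (p → q))) ∨ p = max(0.16, 0.68) = 0.68
~((r → ~(r ↔ (p → q))) ∨ p) = 1 − 0.68 = 0.32
~~((r → ~(r ↔ (p → q))) ∨ p) = 1 − 0.32 = 0.68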